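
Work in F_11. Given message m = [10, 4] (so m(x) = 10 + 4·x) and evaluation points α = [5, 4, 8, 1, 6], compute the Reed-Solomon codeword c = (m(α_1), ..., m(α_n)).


c = [8, 4, 9, 3, 1]

Message polynomial: m(x) = 10 + 4·x (mod 11).
For each evaluation point α_i, compute m(α_i) mod 11:
  α_1 = 5: Horner steps 4 → 8, so m(5) = 8.
  α_2 = 4: Horner steps 4 → 4, so m(4) = 4.
  α_3 = 8: Horner steps 4 → 9, so m(8) = 9.
  α_4 = 1: Horner steps 4 → 3, so m(1) = 3.
  α_5 = 6: Horner steps 4 → 1, so m(6) = 1.
Codeword c = [8, 4, 9, 3, 1] ∈ F_11^5.


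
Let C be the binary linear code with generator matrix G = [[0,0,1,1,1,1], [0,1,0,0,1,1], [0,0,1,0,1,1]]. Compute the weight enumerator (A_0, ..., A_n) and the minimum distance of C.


Weight distribution: A_0 = 1, A_1 = 1, A_2 = 1, A_3 = 3, A_4 = 2. Minimum distance d = 1.

Enumerate all 2^3 = 8 messages m ∈ F_2^3.
For each, compute codeword c = mG in F_2^6, then tally its weight.
  m = 000 → c = 000000, weight = 0.
  m = 100 → c = 001111, weight = 4.
  m = 010 → c = 010011, weight = 3.
  m = 110 → c = 011100, weight = 3.
  m = 001 → c = 001011, weight = 3.
  m = 101 → c = 000100, weight = 1.
  m = 011 → c = 011000, weight = 2.
  m = 111 → c = 010111, weight = 4.
Tally weights:
  weight 0: 1 codewords.
  weight 1: 1 codewords.
  weight 2: 1 codewords.
  weight 3: 3 codewords.
  weight 4: 2 codewords.
Minimum distance d = smallest w > 0 with A_w > 0 = 1.
Sanity: Σ A_w = 8 = 2^3 = 8 ✓.


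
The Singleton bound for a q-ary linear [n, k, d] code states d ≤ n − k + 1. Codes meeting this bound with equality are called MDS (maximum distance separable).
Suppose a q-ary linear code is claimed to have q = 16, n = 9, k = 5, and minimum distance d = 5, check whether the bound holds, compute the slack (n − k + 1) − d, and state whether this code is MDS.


Singleton RHS = n − k + 1 = 5, slack = 0, bound satisfied, MDS.

Singleton bound: d ≤ n − k + 1.
Here n = 9, k = 5, so n − k + 1 = 5.
Given d = 5, check d ≤ 5: YES.
Slack = (n − k + 1) − d = 0.
The code is MDS (slack = 0).
Description: the claimed parameters are [9, 5, 5]_16; such a code would be MDS (meets Singleton bound).


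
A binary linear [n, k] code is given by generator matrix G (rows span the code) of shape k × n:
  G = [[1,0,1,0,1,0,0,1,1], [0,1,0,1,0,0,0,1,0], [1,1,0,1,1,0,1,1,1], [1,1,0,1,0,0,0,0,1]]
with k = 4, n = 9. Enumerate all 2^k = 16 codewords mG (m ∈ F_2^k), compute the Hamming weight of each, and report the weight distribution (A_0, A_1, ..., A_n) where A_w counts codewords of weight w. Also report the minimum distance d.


Weight distribution: A_0 = 1, A_2 = 1, A_3 = 4, A_4 = 5, A_5 = 2, A_6 = 1, A_7 = 2. Minimum distance d = 2.

Enumerate all 2^4 = 16 messages m ∈ F_2^4.
For each, compute codeword c = mG in F_2^9, then tally its weight.
  m = 0000 → c = 000000000, weight = 0.
  m = 1000 → c = 101010011, weight = 5.
  m = 0100 → c = 010100010, weight = 3.
  m = 1100 → c = 111110001, weight = 6.
  m = 0010 → c = 110110111, weight = 7.
  m = 1010 → c = 011100100, weight = 4.
  m = 0110 → c = 100010101, weight = 4.
  m = 1110 → c = 001000110, weight = 3.
  m = 0001 → c = 110100001, weight = 4.
  m = 1001 → c = 011110010, weight = 5.
  m = 0101 → c = 100000011, weight = 3.
  m = 1101 → c = 001010000, weight = 2.
  m = 0011 → c = 000010110, weight = 3.
  m = 1011 → c = 101000101, weight = 4.
  m = 0111 → c = 010110100, weight = 4.
  m = 1111 → c = 111100111, weight = 7.
Tally weights:
  weight 0: 1 codewords.
  weight 2: 1 codewords.
  weight 3: 4 codewords.
  weight 4: 5 codewords.
  weight 5: 2 codewords.
  weight 6: 1 codewords.
  weight 7: 2 codewords.
Minimum distance d = smallest w > 0 with A_w > 0 = 2.
Sanity: Σ A_w = 16 = 2^4 = 16 ✓.


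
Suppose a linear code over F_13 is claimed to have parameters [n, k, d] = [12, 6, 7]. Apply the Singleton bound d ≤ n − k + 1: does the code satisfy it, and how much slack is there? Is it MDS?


Singleton RHS = n − k + 1 = 7, slack = 0, bound satisfied, MDS.

Singleton bound: d ≤ n − k + 1.
Here n = 12, k = 6, so n − k + 1 = 7.
Given d = 7, check d ≤ 7: YES.
Slack = (n − k + 1) − d = 0.
The code is MDS (slack = 0).
Description: the claimed parameters are [12, 6, 7]_13; such a code would be MDS (meets Singleton bound).


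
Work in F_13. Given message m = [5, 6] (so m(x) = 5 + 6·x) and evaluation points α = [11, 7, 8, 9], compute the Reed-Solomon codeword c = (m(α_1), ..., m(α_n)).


c = [6, 8, 1, 7]

Message polynomial: m(x) = 5 + 6·x (mod 13).
For each evaluation point α_i, compute m(α_i) mod 13:
  α_1 = 11: Horner steps 6 → 6, so m(11) = 6.
  α_2 = 7: Horner steps 6 → 8, so m(7) = 8.
  α_3 = 8: Horner steps 6 → 1, so m(8) = 1.
  α_4 = 9: Horner steps 6 → 7, so m(9) = 7.
Codeword c = [6, 8, 1, 7] ∈ F_13^4.


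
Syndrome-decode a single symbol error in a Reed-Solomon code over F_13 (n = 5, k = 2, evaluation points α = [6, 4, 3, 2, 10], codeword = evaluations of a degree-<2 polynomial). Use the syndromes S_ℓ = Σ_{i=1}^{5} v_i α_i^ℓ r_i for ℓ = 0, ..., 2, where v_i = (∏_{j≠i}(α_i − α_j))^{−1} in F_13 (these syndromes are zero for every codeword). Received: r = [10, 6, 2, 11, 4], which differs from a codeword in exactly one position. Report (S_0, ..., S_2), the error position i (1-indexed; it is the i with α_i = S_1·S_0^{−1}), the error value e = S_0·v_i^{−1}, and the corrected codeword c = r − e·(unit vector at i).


S = (6, 10, 8), error at position 1, error magnitude e = 9, c = [1, 6, 2, 11, 4].

Step 1: column multipliers v_i = (∏_{j≠i}(α_i − α_j))^{−1} mod 13.
  i = 1 (α = 6): (6−4)(6−3)(6−2)(6−10) = 2·3·4·(−4) = −96 ≡ 8, so v_1 = 8^{−1} = 5 (mod 13).
  i = 2 (α = 4): (4−6)(4−3)(4−2)(4−10) = (−2)·1·2·(−6) = 24 ≡ 11, so v_2 = 11^{−1} = 6 (mod 13).
  i = 3 (α = 3): (3−6)(3−4)(3−2)(3−10) = (−3)·(−1)·1·(−7) = −21 ≡ 5, so v_3 = 5^{−1} = 8 (mod 13).
  i = 4 (α = 2): (2−6)(2−4)(2−3)(2−10) = (−4)·(−2)·(−1)·(−8) = 64 ≡ 12, so v_4 = 12^{−1} = 12 (mod 13).
  i = 5 (α = 10): (10−6)(10−4)(10−3)(10−2) = 4·6·7·8 = 1344 ≡ 5, so v_5 = 5^{−1} = 8 (mod 13).
  v = [5, 6, 8, 12, 8].
Step 2: syndromes of r = [10, 6, 2, 11, 4] (all sums mod 13).
  S_0 = Σ v_i r_i = 5·10 + 6·6 + 8·2 + 12·11 + 8·4 = 266 ≡ 6.
  S_1 = Σ v_i α_i r_i = 5·6·10 + 6·4·6 + 8·3·2 + 12·2·11 + 8·10·4 = 1076 ≡ 10.
  α_i^2 mod 13 = [10, 3, 9, 4, 9].
  S_2 = Σ v_i α_i^2 r_i = 5·10·10 + 6·3·6 + 8·9·2 + 12·4·11 + 8·9·4 = 1568 ≡ 8.
  S = (6, 10, 8) ≠ 0, so r is not a codeword (an error is present).
Step 3: locate the error. For a single error e at position i, S_ℓ = v_i·e·α_i^ℓ, so α_err = S_1/S_0.
  S_0^{−1} = 6^{−1} = 11 (mod 13), so α_err = 10·11 = 110 ≡ 6 = α_1. Error position i = 1.
  Consistency check: S_2/S_1 = 8·4 = 32 ≡ 6 = α_err ✓ (single-error assumption holds).
Step 4: error magnitude e = S_0/v_1 = S_0·∏_{j≠1}(α_1 − α_j) = 6·8 = 48 ≡ 9 (mod 13).
Step 5: correct position 1: c_1 = r_1 − e = 10 − 9 ≡ 1 (mod 13). Hence c = [1, 6, 2, 11, 4].
  Check: interpolating c through the α_i gives m(x) = 3 + 4·x (degree < 2) with m(α_i) = c_i for every i, so c is indeed a codeword.


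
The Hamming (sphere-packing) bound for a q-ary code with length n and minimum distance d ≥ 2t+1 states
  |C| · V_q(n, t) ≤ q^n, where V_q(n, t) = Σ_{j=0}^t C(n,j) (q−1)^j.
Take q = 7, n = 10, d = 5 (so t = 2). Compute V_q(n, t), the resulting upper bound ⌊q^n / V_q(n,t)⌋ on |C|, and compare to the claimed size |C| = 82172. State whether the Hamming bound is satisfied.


V_q(n, t) = 1681, q^n = 282475249, Hamming bound = 168040, |C| = 82172 ≤ bound (satisfied).

Step 1: Compute V_q(n, t) = Σ_{j=0}^2 C(n, j) (q−1)^j.
  j = 0: C(10,0)·(6)^0 = 1·1 = 1.
  j = 1: C(10,1)·(6)^1 = 10·6 = 60.
  j = 2: C(10,2)·(6)^2 = 45·36 = 1620.
  V_q(n, t) = 1 + 60 + 1620 = 1681.
Step 2: q^n = 7^10 = 282475249.
Step 3: Hamming bound ⌊q^n / V_q(n,t)⌋ = ⌊282475249/1681⌋ = 168040.
Step 4: Compare |C| = 82172 to 168040: satisfied.
The claimed |C| lies below the Hamming bound.


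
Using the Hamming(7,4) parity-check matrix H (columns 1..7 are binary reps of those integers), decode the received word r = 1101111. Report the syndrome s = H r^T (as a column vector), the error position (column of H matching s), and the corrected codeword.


s = (0, 1, 1)^T, error position = 3, corrected codeword c = 1111111

Compute s = H r^T mod 2 one row at a time:
  s_1 = 1 + 1 + 1 + 1 = 4 ≡ 0 (mod 2).
  s_2 = 1 + 0 + 1 + 1 = 3 ≡ 1 (mod 2).
  s_3 = 1 + 0 + 1 + 1 = 3 ≡ 1 (mod 2).
s = (0, 1, 1)^T — this equals column 3 of H (binary 011), so error is at position 3.
Correct: flip bit 3 of r = 1101111 to get c = 1111111.


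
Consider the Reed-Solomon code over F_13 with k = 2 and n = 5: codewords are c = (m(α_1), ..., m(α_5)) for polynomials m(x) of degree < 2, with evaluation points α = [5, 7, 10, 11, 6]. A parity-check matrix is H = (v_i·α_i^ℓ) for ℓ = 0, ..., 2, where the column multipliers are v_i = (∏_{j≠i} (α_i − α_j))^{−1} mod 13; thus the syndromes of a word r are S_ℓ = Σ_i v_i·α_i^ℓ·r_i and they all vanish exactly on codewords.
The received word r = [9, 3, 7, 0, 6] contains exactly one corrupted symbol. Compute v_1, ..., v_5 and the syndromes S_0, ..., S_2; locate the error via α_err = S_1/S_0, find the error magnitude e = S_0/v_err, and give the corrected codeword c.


S = (3, 7, 12), error at position 4, error magnitude e = 9, c = [9, 3, 7, 4, 6].

Step 1: column multipliers v_i = (∏_{j≠i}(α_i − α_j))^{−1} mod 13.
  i = 1 (α = 5): (5−7)(5−10)(5−11)(5−6) = (−2)·(−5)·(−6)·(−1) = 60 ≡ 8, so v_1 = 8^{−1} = 5 (mod 13).
  i = 2 (α = 7): (7−5)(7−10)(7−11)(7−6) = 2·(−3)·(−4)·1 = 24 ≡ 11, so v_2 = 11^{−1} = 6 (mod 13).
  i = 3 (α = 10): (10−5)(10−7)(10−11)(10−6) = 5·3·(−1)·4 = −60 ≡ 5, so v_3 = 5^{−1} = 8 (mod 13).
  i = 4 (α = 11): (11−5)(11−7)(11−10)(11−6) = 6·4·1·5 = 120 ≡ 3, so v_4 = 3^{−1} = 9 (mod 13).
  i = 5 (α = 6): (6−5)(6−7)(6−10)(6−11) = 1·(−1)·(−4)·(−5) = −20 ≡ 6, so v_5 = 6^{−1} = 11 (mod 13).
  v = [5, 6, 8, 9, 11].
Step 2: syndromes of r = [9, 3, 7, 0, 6] (all sums mod 13).
  S_0 = Σ v_i r_i = 5·9 + 6·3 + 8·7 + 9·0 + 11·6 = 185 ≡ 3.
  S_1 = Σ v_i α_i r_i = 5·5·9 + 6·7·3 + 8·10·7 + 9·11·0 + 11·6·6 = 1307 ≡ 7.
  α_i^2 mod 13 = [12, 10, 9, 4, 10].
  S_2 = Σ v_i α_i^2 r_i = 5·12·9 + 6·10·3 + 8·9·7 + 9·4·0 + 11·10·6 = 1884 ≡ 12.
  S = (3, 7, 12) ≠ 0, so r is not a codeword (an error is present).
Step 3: locate the error. For a single error e at position i, S_ℓ = v_i·e·α_i^ℓ, so α_err = S_1/S_0.
  S_0^{−1} = 3^{−1} = 9 (mod 13), so α_err = 7·9 = 63 ≡ 11 = α_4. Error position i = 4.
  Consistency check: S_2/S_1 = 12·2 = 24 ≡ 11 = α_err ✓ (single-error assumption holds).
Step 4: error magnitude e = S_0/v_4 = S_0·∏_{j≠4}(α_4 − α_j) = 3·3 = 9 ≡ 9 (mod 13).
Step 5: correct position 4: c_4 = r_4 − e = 0 − 9 ≡ 4 (mod 13). Hence c = [9, 3, 7, 4, 6].
  Check: interpolating c through the α_i gives m(x) = 11 + 10·x (degree < 2) with m(α_i) = c_i for every i, so c is indeed a codeword.


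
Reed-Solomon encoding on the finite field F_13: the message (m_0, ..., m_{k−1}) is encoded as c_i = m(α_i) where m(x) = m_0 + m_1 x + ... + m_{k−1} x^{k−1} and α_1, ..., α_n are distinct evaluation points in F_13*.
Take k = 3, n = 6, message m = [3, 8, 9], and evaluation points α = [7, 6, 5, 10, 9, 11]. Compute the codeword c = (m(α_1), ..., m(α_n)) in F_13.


c = [6, 11, 8, 8, 11, 10]

Message polynomial: m(x) = 3 + 8·x + 9·x^2 (mod 13).
For each evaluation point α_i, compute m(α_i) mod 13:
  α_1 = 7: Horner steps 9 → 6 → 6, so m(7) = 6.
  α_2 = 6: Horner steps 9 → 10 → 11, so m(6) = 11.
  α_3 = 5: Horner steps 9 → 1 → 8, so m(5) = 8.
  α_4 = 10: Horner steps 9 → 7 → 8, so m(10) = 8.
  α_5 = 9: Horner steps 9 → 11 → 11, so m(9) = 11.
  α_6 = 11: Horner steps 9 → 3 → 10, so m(11) = 10.
Codeword c = [6, 11, 8, 8, 11, 10] ∈ F_13^6.


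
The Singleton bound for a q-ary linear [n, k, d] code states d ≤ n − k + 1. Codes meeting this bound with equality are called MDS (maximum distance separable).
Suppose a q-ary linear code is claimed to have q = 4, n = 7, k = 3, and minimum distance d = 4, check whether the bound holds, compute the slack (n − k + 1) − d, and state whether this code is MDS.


Singleton RHS = n − k + 1 = 5, slack = 1, bound satisfied, not MDS.

Singleton bound: d ≤ n − k + 1.
Here n = 7, k = 3, so n − k + 1 = 5.
Given d = 4, check d ≤ 5: YES.
Slack = (n − k + 1) − d = 1.
The code is NOT MDS (slack = 1 > 0).
Description: the claimed parameters are [7, 3, 4]_4; such a code would be non-MDS.


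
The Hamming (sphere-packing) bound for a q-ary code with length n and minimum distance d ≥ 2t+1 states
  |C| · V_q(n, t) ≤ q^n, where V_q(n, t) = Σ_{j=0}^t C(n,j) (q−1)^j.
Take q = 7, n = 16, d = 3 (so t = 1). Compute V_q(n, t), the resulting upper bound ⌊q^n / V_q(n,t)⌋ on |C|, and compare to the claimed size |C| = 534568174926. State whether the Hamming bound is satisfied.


V_q(n, t) = 97, q^n = 33232930569601, Hamming bound = 342607531645, |C| = 534568174926 > bound (violated).

Step 1: Compute V_q(n, t) = Σ_{j=0}^1 C(n, j) (q−1)^j.
  j = 0: C(16,0)·(6)^0 = 1·1 = 1.
  j = 1: C(16,1)·(6)^1 = 16·6 = 96.
  V_q(n, t) = 1 + 96 = 97.
Step 2: q^n = 7^16 = 33232930569601.
Step 3: Hamming bound ⌊q^n / V_q(n,t)⌋ = ⌊33232930569601/97⌋ = 342607531645.
Step 4: Compare |C| = 534568174926 to 342607531645: violated.
The claimed |C| lies above the Hamming bound, so no 7-ary code of length 16 with d ≥ 3 can have 534568174926 codewords.


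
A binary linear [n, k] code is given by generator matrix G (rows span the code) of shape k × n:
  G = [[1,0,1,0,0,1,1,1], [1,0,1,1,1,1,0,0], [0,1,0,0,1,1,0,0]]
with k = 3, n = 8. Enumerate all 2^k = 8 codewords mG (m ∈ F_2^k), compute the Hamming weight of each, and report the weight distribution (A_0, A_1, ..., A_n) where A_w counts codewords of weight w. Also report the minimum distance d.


Weight distribution: A_0 = 1, A_3 = 1, A_4 = 2, A_5 = 3, A_6 = 1. Minimum distance d = 3.

Enumerate all 2^3 = 8 messages m ∈ F_2^3.
For each, compute codeword c = mG in F_2^8, then tally its weight.
  m = 000 → c = 00000000, weight = 0.
  m = 100 → c = 10100111, weight = 5.
  m = 010 → c = 10111100, weight = 5.
  m = 110 → c = 00011011, weight = 4.
  m = 001 → c = 01001100, weight = 3.
  m = 101 → c = 11101011, weight = 6.
  m = 011 → c = 11110000, weight = 4.
  m = 111 → c = 01010111, weight = 5.
Tally weights:
  weight 0: 1 codewords.
  weight 3: 1 codewords.
  weight 4: 2 codewords.
  weight 5: 3 codewords.
  weight 6: 1 codewords.
Minimum distance d = smallest w > 0 with A_w > 0 = 3.
Sanity: Σ A_w = 8 = 2^3 = 8 ✓.


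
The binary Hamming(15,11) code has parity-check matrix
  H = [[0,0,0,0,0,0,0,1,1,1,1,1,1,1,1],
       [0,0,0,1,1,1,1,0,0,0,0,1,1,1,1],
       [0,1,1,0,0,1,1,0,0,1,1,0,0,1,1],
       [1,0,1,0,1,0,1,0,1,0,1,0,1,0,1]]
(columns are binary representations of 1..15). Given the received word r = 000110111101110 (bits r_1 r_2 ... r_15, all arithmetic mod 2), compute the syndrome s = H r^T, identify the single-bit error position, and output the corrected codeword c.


s = (0, 0, 1, 0)^T, error position = 2, corrected codeword c = 010110111101110

Compute s = H r^T mod 2 one row at a time:
  s_1 = 1 + 1 + 1 + 0 + 1 + 1 + 1 + 0 = 6 ≡ 0 (mod 2).
  s_2 = 1 + 1 + 0 + 1 + 1 + 1 + 1 + 0 = 6 ≡ 0 (mod 2).
  s_3 = 0 + 0 + 0 + 1 + 1 + 0 + 1 + 0 = 3 ≡ 1 (mod 2).
  s_4 = 0 + 0 + 1 + 1 + 1 + 0 + 1 + 0 = 4 ≡ 0 (mod 2).
s = (0, 0, 1, 0)^T — this equals column 2 of H (binary 0010), so error is at position 2.
Correct: flip bit 2 of r = 000110111101110 to get c = 010110111101110.


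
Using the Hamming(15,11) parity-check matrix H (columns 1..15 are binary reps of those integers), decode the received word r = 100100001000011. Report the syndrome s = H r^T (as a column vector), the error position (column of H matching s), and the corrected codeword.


s = (1, 1, 0, 1)^T, error position = 13, corrected codeword c = 100100001000111

Compute s = H r^T mod 2 one row at a time:
  s_1 = 0 + 1 + 0 + 0 + 0 + 0 + 1 + 1 = 3 ≡ 1 (mod 2).
  s_2 = 1 + 0 + 0 + 0 + 0 + 0 + 1 + 1 = 3 ≡ 1 (mod 2).
  s_3 = 0 + 0 + 0 + 0 + 0 + 0 + 1 + 1 = 2 ≡ 0 (mod 2).
  s_4 = 1 + 0 + 0 + 0 + 1 + 0 + 0 + 1 = 3 ≡ 1 (mod 2).
s = (1, 1, 0, 1)^T — this equals column 13 of H (binary 1101), so error is at position 13.
Correct: flip bit 13 of r = 100100001000011 to get c = 100100001000111.


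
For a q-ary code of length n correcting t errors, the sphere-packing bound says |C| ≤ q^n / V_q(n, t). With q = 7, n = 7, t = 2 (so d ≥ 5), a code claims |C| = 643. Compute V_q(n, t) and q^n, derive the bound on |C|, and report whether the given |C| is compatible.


V_q(n, t) = 799, q^n = 823543, Hamming bound = 1030, |C| = 643 ≤ bound (satisfied).

Step 1: Compute V_q(n, t) = Σ_{j=0}^2 C(n, j) (q−1)^j.
  j = 0: C(7,0)·(6)^0 = 1·1 = 1.
  j = 1: C(7,1)·(6)^1 = 7·6 = 42.
  j = 2: C(7,2)·(6)^2 = 21·36 = 756.
  V_q(n, t) = 1 + 42 + 756 = 799.
Step 2: q^n = 7^7 = 823543.
Step 3: Hamming bound ⌊q^n / V_q(n,t)⌋ = ⌊823543/799⌋ = 1030.
Step 4: Compare |C| = 643 to 1030: satisfied.
The claimed |C| lies below the Hamming bound.


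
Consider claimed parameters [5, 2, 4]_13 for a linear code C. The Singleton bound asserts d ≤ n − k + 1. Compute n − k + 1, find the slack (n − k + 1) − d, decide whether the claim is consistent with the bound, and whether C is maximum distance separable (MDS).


Singleton RHS = n − k + 1 = 4, slack = 0, bound satisfied, MDS.

Singleton bound: d ≤ n − k + 1.
Here n = 5, k = 2, so n − k + 1 = 4.
Given d = 4, check d ≤ 4: YES.
Slack = (n − k + 1) − d = 0.
The code is MDS (slack = 0).
Description: the claimed parameters are [5, 2, 4]_13; such a code would be MDS (meets Singleton bound).


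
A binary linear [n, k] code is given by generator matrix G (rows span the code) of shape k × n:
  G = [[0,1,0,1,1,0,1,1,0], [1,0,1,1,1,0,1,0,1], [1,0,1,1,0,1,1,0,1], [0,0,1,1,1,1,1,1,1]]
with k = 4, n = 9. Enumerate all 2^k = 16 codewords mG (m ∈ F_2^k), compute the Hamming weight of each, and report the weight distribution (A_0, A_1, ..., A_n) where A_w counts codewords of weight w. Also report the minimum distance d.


Weight distribution: A_0 = 1, A_2 = 1, A_3 = 2, A_4 = 3, A_5 = 4, A_6 = 3, A_7 = 2. Minimum distance d = 2.

Enumerate all 2^4 = 16 messages m ∈ F_2^4.
For each, compute codeword c = mG in F_2^9, then tally its weight.
  m = 0000 → c = 000000000, weight = 0.
  m = 1000 → c = 010110110, weight = 5.
  m = 0100 → c = 101110101, weight = 6.
  m = 1100 → c = 111000011, weight = 5.
  m = 0010 → c = 101101101, weight = 6.
  m = 1010 → c = 111011011, weight = 7.
  m = 0110 → c = 000011000, weight = 2.
  m = 1110 → c = 010101110, weight = 5.
  m = 0001 → c = 001111111, weight = 7.
  m = 1001 → c = 011001001, weight = 4.
  m = 0101 → c = 100001010, weight = 3.
  m = 1101 → c = 110111100, weight = 6.
  m = 0011 → c = 100010010, weight = 3.
  m = 1011 → c = 110100100, weight = 4.
  m = 0111 → c = 001100111, weight = 5.
  m = 1111 → c = 011010001, weight = 4.
Tally weights:
  weight 0: 1 codewords.
  weight 2: 1 codewords.
  weight 3: 2 codewords.
  weight 4: 3 codewords.
  weight 5: 4 codewords.
  weight 6: 3 codewords.
  weight 7: 2 codewords.
Minimum distance d = smallest w > 0 with A_w > 0 = 2.
Sanity: Σ A_w = 16 = 2^4 = 16 ✓.


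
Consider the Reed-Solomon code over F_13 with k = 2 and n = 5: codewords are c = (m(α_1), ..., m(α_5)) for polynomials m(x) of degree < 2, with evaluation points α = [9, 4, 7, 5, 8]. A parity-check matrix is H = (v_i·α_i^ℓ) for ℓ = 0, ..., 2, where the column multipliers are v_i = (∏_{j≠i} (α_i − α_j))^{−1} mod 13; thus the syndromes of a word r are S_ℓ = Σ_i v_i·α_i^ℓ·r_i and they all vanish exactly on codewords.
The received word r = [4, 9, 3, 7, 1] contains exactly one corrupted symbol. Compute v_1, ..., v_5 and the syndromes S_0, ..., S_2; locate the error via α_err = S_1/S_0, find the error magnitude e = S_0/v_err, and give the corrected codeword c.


S = (5, 6, 2), error at position 1, error magnitude e = 5, c = [12, 9, 3, 7, 1].

Step 1: column multipliers v_i = (∏_{j≠i}(α_i − α_j))^{−1} mod 13.
  i = 1 (α = 9): (9−4)(9−7)(9−5)(9−8) = 5·2·4·1 = 40 ≡ 1, so v_1 = 1^{−1} = 1 (mod 13).
  i = 2 (α = 4): (4−9)(4−7)(4−5)(4−8) = (−5)·(−3)·(−1)·(−4) = 60 ≡ 8, so v_2 = 8^{−1} = 5 (mod 13).
  i = 3 (α = 7): (7−9)(7−4)(7−5)(7−8) = (−2)·3·2·(−1) = 12 ≡ 12, so v_3 = 12^{−1} = 12 (mod 13).
  i = 4 (α = 5): (5−9)(5−4)(5−7)(5−8) = (−4)·1·(−2)·(−3) = −24 ≡ 2, so v_4 = 2^{−1} = 7 (mod 13).
  i = 5 (α = 8): (8−9)(8−4)(8−7)(8−5) = (−1)·4·1·3 = −12 ≡ 1, so v_5 = 1^{−1} = 1 (mod 13).
  v = [1, 5, 12, 7, 1].
Step 2: syndromes of r = [4, 9, 3, 7, 1] (all sums mod 13).
  S_0 = Σ v_i r_i = 1·4 + 5·9 + 12·3 + 7·7 + 1·1 = 135 ≡ 5.
  S_1 = Σ v_i α_i r_i = 1·9·4 + 5·4·9 + 12·7·3 + 7·5·7 + 1·8·1 = 721 ≡ 6.
  α_i^2 mod 13 = [3, 3, 10, 12, 12].
  S_2 = Σ v_i α_i^2 r_i = 1·3·4 + 5·3·9 + 12·10·3 + 7·12·7 + 1·12·1 = 1107 ≡ 2.
  S = (5, 6, 2) ≠ 0, so r is not a codeword (an error is present).
Step 3: locate the error. For a single error e at position i, S_ℓ = v_i·e·α_i^ℓ, so α_err = S_1/S_0.
  S_0^{−1} = 5^{−1} = 8 (mod 13), so α_err = 6·8 = 48 ≡ 9 = α_1. Error position i = 1.
  Consistency check: S_2/S_1 = 2·11 = 22 ≡ 9 = α_err ✓ (single-error assumption holds).
Step 4: error magnitude e = S_0/v_1 = S_0·∏_{j≠1}(α_1 − α_j) = 5·1 = 5 ≡ 5 (mod 13).
Step 5: correct position 1: c_1 = r_1 − e = 4 − 5 ≡ 12 (mod 13). Hence c = [12, 9, 3, 7, 1].
  Check: interpolating c through the α_i gives m(x) = 4 + 11·x (degree < 2) with m(α_i) = c_i for every i, so c is indeed a codeword.


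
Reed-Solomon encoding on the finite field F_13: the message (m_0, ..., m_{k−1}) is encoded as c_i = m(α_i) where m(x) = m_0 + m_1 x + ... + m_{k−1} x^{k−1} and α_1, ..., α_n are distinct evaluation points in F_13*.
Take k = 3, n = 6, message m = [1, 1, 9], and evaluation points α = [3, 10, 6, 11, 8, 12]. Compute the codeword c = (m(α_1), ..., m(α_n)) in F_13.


c = [7, 1, 6, 9, 0, 9]

Message polynomial: m(x) = 1 + 1·x + 9·x^2 (mod 13).
For each evaluation point α_i, compute m(α_i) mod 13:
  α_1 = 3: Horner steps 9 → 2 → 7, so m(3) = 7.
  α_2 = 10: Horner steps 9 → 0 → 1, so m(10) = 1.
  α_3 = 6: Horner steps 9 → 3 → 6, so m(6) = 6.
  α_4 = 11: Horner steps 9 → 9 → 9, so m(11) = 9.
  α_5 = 8: Horner steps 9 → 8 → 0, so m(8) = 0.
  α_6 = 12: Horner steps 9 → 5 → 9, so m(12) = 9.
Codeword c = [7, 1, 6, 9, 0, 9] ∈ F_13^6.


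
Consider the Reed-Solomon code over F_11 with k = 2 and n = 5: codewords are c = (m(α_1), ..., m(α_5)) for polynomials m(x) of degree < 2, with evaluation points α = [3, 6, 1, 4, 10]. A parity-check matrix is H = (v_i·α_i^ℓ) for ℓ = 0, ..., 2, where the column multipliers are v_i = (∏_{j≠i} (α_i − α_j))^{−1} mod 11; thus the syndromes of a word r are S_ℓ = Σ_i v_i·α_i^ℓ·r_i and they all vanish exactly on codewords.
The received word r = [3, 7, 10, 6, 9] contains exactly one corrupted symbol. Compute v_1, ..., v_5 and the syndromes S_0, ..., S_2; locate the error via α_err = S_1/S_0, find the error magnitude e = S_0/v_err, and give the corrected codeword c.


S = (7, 10, 8), error at position 1, error magnitude e = 3, c = [0, 7, 10, 6, 9].

Step 1: column multipliers v_i = (∏_{j≠i}(α_i − α_j))^{−1} mod 11.
  i = 1 (α = 3): (3−6)(3−1)(3−4)(3−10) = (−3)·2·(−1)·(−7) = −42 ≡ 2, so v_1 = 2^{−1} = 6 (mod 11).
  i = 2 (α = 6): (6−3)(6−1)(6−4)(6−10) = 3·5·2·(−4) = −120 ≡ 1, so v_2 = 1^{−1} = 1 (mod 11).
  i = 3 (α = 1): (1−3)(1−6)(1−4)(1−10) = (−2)·(−5)·(−3)·(−9) = 270 ≡ 6, so v_3 = 6^{−1} = 2 (mod 11).
  i = 4 (α = 4): (4−3)(4−6)(4−1)(4−10) = 1·(−2)·3·(−6) = 36 ≡ 3, so v_4 = 3^{−1} = 4 (mod 11).
  i = 5 (α = 10): (10−3)(10−6)(10−1)(10−4) = 7·4·9·6 = 1512 ≡ 5, so v_5 = 5^{−1} = 9 (mod 11).
  v = [6, 1, 2, 4, 9].
Step 2: syndromes of r = [3, 7, 10, 6, 9] (all sums mod 11).
  S_0 = Σ v_i r_i = 6·3 + 1·7 + 2·10 + 4·6 + 9·9 = 150 ≡ 7.
  S_1 = Σ v_i α_i r_i = 6·3·3 + 1·6·7 + 2·1·10 + 4·4·6 + 9·10·9 = 1022 ≡ 10.
  α_i^2 mod 11 = [9, 3, 1, 5, 1].
  S_2 = Σ v_i α_i^2 r_i = 6·9·3 + 1·3·7 + 2·1·10 + 4·5·6 + 9·1·9 = 404 ≡ 8.
  S = (7, 10, 8) ≠ 0, so r is not a codeword (an error is present).
Step 3: locate the error. For a single error e at position i, S_ℓ = v_i·e·α_i^ℓ, so α_err = S_1/S_0.
  S_0^{−1} = 7^{−1} = 8 (mod 11), so α_err = 10·8 = 80 ≡ 3 = α_1. Error position i = 1.
  Consistency check: S_2/S_1 = 8·10 = 80 ≡ 3 = α_err ✓ (single-error assumption holds).
Step 4: error magnitude e = S_0/v_1 = S_0·∏_{j≠1}(α_1 − α_j) = 7·2 = 14 ≡ 3 (mod 11).
Step 5: correct position 1: c_1 = r_1 − e = 3 − 3 ≡ 0 (mod 11). Hence c = [0, 7, 10, 6, 9].
  Check: interpolating c through the α_i gives m(x) = 4 + 6·x (degree < 2) with m(α_i) = c_i for every i, so c is indeed a codeword.


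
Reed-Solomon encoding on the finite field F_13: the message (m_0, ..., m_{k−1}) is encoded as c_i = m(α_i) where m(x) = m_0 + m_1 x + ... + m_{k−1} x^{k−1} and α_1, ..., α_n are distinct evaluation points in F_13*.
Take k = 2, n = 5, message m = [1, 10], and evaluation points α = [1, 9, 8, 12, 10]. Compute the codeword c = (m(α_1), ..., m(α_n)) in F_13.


c = [11, 0, 3, 4, 10]

Message polynomial: m(x) = 1 + 10·x (mod 13).
For each evaluation point α_i, compute m(α_i) mod 13:
  α_1 = 1: Horner steps 10 → 11, so m(1) = 11.
  α_2 = 9: Horner steps 10 → 0, so m(9) = 0.
  α_3 = 8: Horner steps 10 → 3, so m(8) = 3.
  α_4 = 12: Horner steps 10 → 4, so m(12) = 4.
  α_5 = 10: Horner steps 10 → 10, so m(10) = 10.
Codeword c = [11, 0, 3, 4, 10] ∈ F_13^5.


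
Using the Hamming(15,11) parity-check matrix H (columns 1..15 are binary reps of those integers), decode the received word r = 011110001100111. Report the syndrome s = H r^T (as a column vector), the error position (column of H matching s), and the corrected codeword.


s = (1, 1, 1, 1)^T, error position = 15, corrected codeword c = 011110001100110

Compute s = H r^T mod 2 one row at a time:
  s_1 = 0 + 1 + 1 + 0 + 0 + 1 + 1 + 1 = 5 ≡ 1 (mod 2).
  s_2 = 1 + 1 + 0 + 0 + 0 + 1 + 1 + 1 = 5 ≡ 1 (mod 2).
  s_3 = 1 + 1 + 0 + 0 + 1 + 0 + 1 + 1 = 5 ≡ 1 (mod 2).
  s_4 = 0 + 1 + 1 + 0 + 1 + 0 + 1 + 1 = 5 ≡ 1 (mod 2).
s = (1, 1, 1, 1)^T — this equals column 15 of H (binary 1111), so error is at position 15.
Correct: flip bit 15 of r = 011110001100111 to get c = 011110001100110.


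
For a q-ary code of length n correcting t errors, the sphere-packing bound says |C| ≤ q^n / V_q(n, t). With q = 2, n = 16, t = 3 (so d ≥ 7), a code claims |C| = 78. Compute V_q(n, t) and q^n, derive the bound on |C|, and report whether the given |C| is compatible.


V_q(n, t) = 697, q^n = 65536, Hamming bound = 94, |C| = 78 ≤ bound (satisfied).

Step 1: Compute V_q(n, t) = Σ_{j=0}^3 C(n, j) (q−1)^j.
  j = 0: C(16,0)·(1)^0 = 1·1 = 1.
  j = 1: C(16,1)·(1)^1 = 16·1 = 16.
  j = 2: C(16,2)·(1)^2 = 120·1 = 120.
  j = 3: C(16,3)·(1)^3 = 560·1 = 560.
  V_q(n, t) = 1 + 16 + 120 + 560 = 697.
Step 2: q^n = 2^16 = 65536.
Step 3: Hamming bound ⌊q^n / V_q(n,t)⌋ = ⌊65536/697⌋ = 94.
Step 4: Compare |C| = 78 to 94: satisfied.
The claimed |C| lies below the Hamming bound.


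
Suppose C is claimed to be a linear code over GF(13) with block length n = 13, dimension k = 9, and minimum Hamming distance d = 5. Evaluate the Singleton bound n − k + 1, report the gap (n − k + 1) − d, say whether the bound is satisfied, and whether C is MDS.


Singleton RHS = n − k + 1 = 5, slack = 0, bound satisfied, MDS.

Singleton bound: d ≤ n − k + 1.
Here n = 13, k = 9, so n − k + 1 = 5.
Given d = 5, check d ≤ 5: YES.
Slack = (n − k + 1) − d = 0.
The code is MDS (slack = 0).
Description: the claimed parameters are [13, 9, 5]_13; such a code would be MDS (meets Singleton bound).


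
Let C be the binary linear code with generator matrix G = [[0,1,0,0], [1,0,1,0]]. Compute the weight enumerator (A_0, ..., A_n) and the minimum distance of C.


Weight distribution: A_0 = 1, A_1 = 1, A_2 = 1, A_3 = 1. Minimum distance d = 1.

Enumerate all 2^2 = 4 messages m ∈ F_2^2.
For each, compute codeword c = mG in F_2^4, then tally its weight.
  m = 00 → c = 0000, weight = 0.
  m = 10 → c = 0100, weight = 1.
  m = 01 → c = 1010, weight = 2.
  m = 11 → c = 1110, weight = 3.
Tally weights:
  weight 0: 1 codewords.
  weight 1: 1 codewords.
  weight 2: 1 codewords.
  weight 3: 1 codewords.
Minimum distance d = smallest w > 0 with A_w > 0 = 1.
Sanity: Σ A_w = 4 = 2^2 = 4 ✓.


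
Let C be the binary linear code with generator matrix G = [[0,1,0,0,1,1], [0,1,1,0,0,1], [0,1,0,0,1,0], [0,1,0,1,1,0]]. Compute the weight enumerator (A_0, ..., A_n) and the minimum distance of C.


Weight distribution: A_0 = 1, A_1 = 2, A_2 = 4, A_3 = 6, A_4 = 3. Minimum distance d = 1.

Enumerate all 2^4 = 16 messages m ∈ F_2^4.
For each, compute codeword c = mG in F_2^6, then tally its weight.
  m = 0000 → c = 000000, weight = 0.
  m = 1000 → c = 010011, weight = 3.
  m = 0100 → c = 011001, weight = 3.
  m = 1100 → c = 001010, weight = 2.
  m = 0010 → c = 010010, weight = 2.
  m = 1010 → c = 000001, weight = 1.
  m = 0110 → c = 001011, weight = 3.
  m = 1110 → c = 011000, weight = 2.
  m = 0001 → c = 010110, weight = 3.
  m = 1001 → c = 000101, weight = 2.
  m = 0101 → c = 001111, weight = 4.
  m = 1101 → c = 011100, weight = 3.
  m = 0011 → c = 000100, weight = 1.
  m = 1011 → c = 010111, weight = 4.
  m = 0111 → c = 011101, weight = 4.
  m = 1111 → c = 001110, weight = 3.
Tally weights:
  weight 0: 1 codewords.
  weight 1: 2 codewords.
  weight 2: 4 codewords.
  weight 3: 6 codewords.
  weight 4: 3 codewords.
Minimum distance d = smallest w > 0 with A_w > 0 = 1.
Sanity: Σ A_w = 16 = 2^4 = 16 ✓.


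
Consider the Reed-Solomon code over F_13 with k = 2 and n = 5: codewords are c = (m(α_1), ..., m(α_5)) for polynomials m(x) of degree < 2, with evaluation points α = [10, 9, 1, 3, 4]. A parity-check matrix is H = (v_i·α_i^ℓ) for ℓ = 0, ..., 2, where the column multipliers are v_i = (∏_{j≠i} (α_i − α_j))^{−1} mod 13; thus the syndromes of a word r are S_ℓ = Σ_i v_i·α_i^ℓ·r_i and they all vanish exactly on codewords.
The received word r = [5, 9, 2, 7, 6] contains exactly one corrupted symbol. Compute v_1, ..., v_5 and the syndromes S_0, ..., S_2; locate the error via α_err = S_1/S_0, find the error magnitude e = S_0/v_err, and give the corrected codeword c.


S = (10, 1, 4), error at position 5, error magnitude e = 3, c = [5, 9, 2, 7, 3].

Step 1: column multipliers v_i = (∏_{j≠i}(α_i − α_j))^{−1} mod 13.
  i = 1 (α = 10): (10−9)(10−1)(10−3)(10−4) = 1·9·7·6 = 378 ≡ 1, so v_1 = 1^{−1} = 1 (mod 13).
  i = 2 (α = 9): (9−10)(9−1)(9−3)(9−4) = (−1)·8·6·5 = −240 ≡ 7, so v_2 = 7^{−1} = 2 (mod 13).
  i = 3 (α = 1): (1−10)(1−9)(1−3)(1−4) = (−9)·(−8)·(−2)·(−3) = 432 ≡ 3, so v_3 = 3^{−1} = 9 (mod 13).
  i = 4 (α = 3): (3−10)(3−9)(3−1)(3−4) = (−7)·(−6)·2·(−1) = −84 ≡ 7, so v_4 = 7^{−1} = 2 (mod 13).
  i = 5 (α = 4): (4−10)(4−9)(4−1)(4−3) = (−6)·(−5)·3·1 = 90 ≡ 12, so v_5 = 12^{−1} = 12 (mod 13).
  v = [1, 2, 9, 2, 12].
Step 2: syndromes of r = [5, 9, 2, 7, 6] (all sums mod 13).
  S_0 = Σ v_i r_i = 1·5 + 2·9 + 9·2 + 2·7 + 12·6 = 127 ≡ 10.
  S_1 = Σ v_i α_i r_i = 1·10·5 + 2·9·9 + 9·1·2 + 2·3·7 + 12·4·6 = 560 ≡ 1.
  α_i^2 mod 13 = [9, 3, 1, 9, 3].
  S_2 = Σ v_i α_i^2 r_i = 1·9·5 + 2·3·9 + 9·1·2 + 2·9·7 + 12·3·6 = 459 ≡ 4.
  S = (10, 1, 4) ≠ 0, so r is not a codeword (an error is present).
Step 3: locate the error. For a single error e at position i, S_ℓ = v_i·e·α_i^ℓ, so α_err = S_1/S_0.
  S_0^{−1} = 10^{−1} = 4 (mod 13), so α_err = 1·4 = 4 ≡ 4 = α_5. Error position i = 5.
  Consistency check: S_2/S_1 = 4·1 = 4 ≡ 4 = α_err ✓ (single-error assumption holds).
Step 4: error magnitude e = S_0/v_5 = S_0·∏_{j≠5}(α_5 − α_j) = 10·12 = 120 ≡ 3 (mod 13).
Step 5: correct position 5: c_5 = r_5 − e = 6 − 3 ≡ 3 (mod 13). Hence c = [5, 9, 2, 7, 3].
  Check: interpolating c through the α_i gives m(x) = 6 + 9·x (degree < 2) with m(α_i) = c_i for every i, so c is indeed a codeword.


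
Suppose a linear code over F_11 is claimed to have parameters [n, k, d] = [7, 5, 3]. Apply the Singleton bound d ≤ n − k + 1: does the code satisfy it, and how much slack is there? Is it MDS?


Singleton RHS = n − k + 1 = 3, slack = 0, bound satisfied, MDS.

Singleton bound: d ≤ n − k + 1.
Here n = 7, k = 5, so n − k + 1 = 3.
Given d = 3, check d ≤ 3: YES.
Slack = (n − k + 1) − d = 0.
The code is MDS (slack = 0).
Description: the claimed parameters are [7, 5, 3]_11; such a code would be MDS (meets Singleton bound).


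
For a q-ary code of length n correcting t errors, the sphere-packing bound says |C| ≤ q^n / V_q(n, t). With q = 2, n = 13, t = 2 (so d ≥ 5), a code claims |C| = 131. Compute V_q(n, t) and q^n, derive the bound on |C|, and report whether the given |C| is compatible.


V_q(n, t) = 92, q^n = 8192, Hamming bound = 89, |C| = 131 > bound (violated).

Step 1: Compute V_q(n, t) = Σ_{j=0}^2 C(n, j) (q−1)^j.
  j = 0: C(13,0)·(1)^0 = 1·1 = 1.
  j = 1: C(13,1)·(1)^1 = 13·1 = 13.
  j = 2: C(13,2)·(1)^2 = 78·1 = 78.
  V_q(n, t) = 1 + 13 + 78 = 92.
Step 2: q^n = 2^13 = 8192.
Step 3: Hamming bound ⌊q^n / V_q(n,t)⌋ = ⌊8192/92⌋ = 89.
Step 4: Compare |C| = 131 to 89: violated.
The claimed |C| lies above the Hamming bound, so no 2-ary code of length 13 with d ≥ 5 can have 131 codewords.


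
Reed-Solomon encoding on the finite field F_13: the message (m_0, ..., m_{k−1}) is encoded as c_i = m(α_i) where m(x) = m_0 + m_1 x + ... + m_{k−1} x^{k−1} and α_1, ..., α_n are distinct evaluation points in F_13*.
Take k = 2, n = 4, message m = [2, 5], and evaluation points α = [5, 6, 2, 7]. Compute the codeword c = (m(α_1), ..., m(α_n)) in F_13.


c = [1, 6, 12, 11]

Message polynomial: m(x) = 2 + 5·x (mod 13).
For each evaluation point α_i, compute m(α_i) mod 13:
  α_1 = 5: Horner steps 5 → 1, so m(5) = 1.
  α_2 = 6: Horner steps 5 → 6, so m(6) = 6.
  α_3 = 2: Horner steps 5 → 12, so m(2) = 12.
  α_4 = 7: Horner steps 5 → 11, so m(7) = 11.
Codeword c = [1, 6, 12, 11] ∈ F_13^4.


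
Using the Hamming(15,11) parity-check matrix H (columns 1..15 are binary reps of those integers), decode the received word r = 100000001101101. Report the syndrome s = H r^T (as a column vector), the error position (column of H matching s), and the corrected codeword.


s = (1, 1, 0, 0)^T, error position = 12, corrected codeword c = 100000001100101

Compute s = H r^T mod 2 one row at a time:
  s_1 = 0 + 1 + 1 + 0 + 1 + 1 + 0 + 1 = 5 ≡ 1 (mod 2).
  s_2 = 0 + 0 + 0 + 0 + 1 + 1 + 0 + 1 = 3 ≡ 1 (mod 2).
  s_3 = 0 + 0 + 0 + 0 + 1 + 0 + 0 + 1 = 2 ≡ 0 (mod 2).
  s_4 = 1 + 0 + 0 + 0 + 1 + 0 + 1 + 1 = 4 ≡ 0 (mod 2).
s = (1, 1, 0, 0)^T — this equals column 12 of H (binary 1100), so error is at position 12.
Correct: flip bit 12 of r = 100000001101101 to get c = 100000001100101.


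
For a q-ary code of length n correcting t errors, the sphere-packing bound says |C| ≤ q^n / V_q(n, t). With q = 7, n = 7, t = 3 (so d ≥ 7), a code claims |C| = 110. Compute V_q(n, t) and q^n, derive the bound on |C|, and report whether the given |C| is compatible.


V_q(n, t) = 8359, q^n = 823543, Hamming bound = 98, |C| = 110 > bound (violated).

Step 1: Compute V_q(n, t) = Σ_{j=0}^3 C(n, j) (q−1)^j.
  j = 0: C(7,0)·(6)^0 = 1·1 = 1.
  j = 1: C(7,1)·(6)^1 = 7·6 = 42.
  j = 2: C(7,2)·(6)^2 = 21·36 = 756.
  j = 3: C(7,3)·(6)^3 = 35·216 = 7560.
  V_q(n, t) = 1 + 42 + 756 + 7560 = 8359.
Step 2: q^n = 7^7 = 823543.
Step 3: Hamming bound ⌊q^n / V_q(n,t)⌋ = ⌊823543/8359⌋ = 98.
Step 4: Compare |C| = 110 to 98: violated.
The claimed |C| lies above the Hamming bound, so no 7-ary code of length 7 with d ≥ 7 can have 110 codewords.


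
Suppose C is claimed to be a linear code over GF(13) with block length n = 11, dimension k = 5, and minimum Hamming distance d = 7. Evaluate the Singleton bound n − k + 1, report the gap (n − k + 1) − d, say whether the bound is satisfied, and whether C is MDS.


Singleton RHS = n − k + 1 = 7, slack = 0, bound satisfied, MDS.

Singleton bound: d ≤ n − k + 1.
Here n = 11, k = 5, so n − k + 1 = 7.
Given d = 7, check d ≤ 7: YES.
Slack = (n − k + 1) − d = 0.
The code is MDS (slack = 0).
Description: the claimed parameters are [11, 5, 7]_13; such a code would be MDS (meets Singleton bound).


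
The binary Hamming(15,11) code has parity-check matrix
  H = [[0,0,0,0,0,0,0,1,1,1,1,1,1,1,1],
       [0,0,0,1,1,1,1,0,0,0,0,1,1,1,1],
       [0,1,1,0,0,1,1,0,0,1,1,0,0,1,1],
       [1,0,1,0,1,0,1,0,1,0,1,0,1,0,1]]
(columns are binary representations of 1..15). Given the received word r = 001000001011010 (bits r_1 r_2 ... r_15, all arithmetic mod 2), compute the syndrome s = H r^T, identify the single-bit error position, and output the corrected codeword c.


s = (0, 0, 1, 1)^T, error position = 3, corrected codeword c = 000000001011010

Compute s = H r^T mod 2 one row at a time:
  s_1 = 0 + 1 + 0 + 1 + 1 + 0 + 1 + 0 = 4 ≡ 0 (mod 2).
  s_2 = 0 + 0 + 0 + 0 + 1 + 0 + 1 + 0 = 2 ≡ 0 (mod 2).
  s_3 = 0 + 1 + 0 + 0 + 0 + 1 + 1 + 0 = 3 ≡ 1 (mod 2).
  s_4 = 0 + 1 + 0 + 0 + 1 + 1 + 0 + 0 = 3 ≡ 1 (mod 2).
s = (0, 0, 1, 1)^T — this equals column 3 of H (binary 0011), so error is at position 3.
Correct: flip bit 3 of r = 001000001011010 to get c = 000000001011010.


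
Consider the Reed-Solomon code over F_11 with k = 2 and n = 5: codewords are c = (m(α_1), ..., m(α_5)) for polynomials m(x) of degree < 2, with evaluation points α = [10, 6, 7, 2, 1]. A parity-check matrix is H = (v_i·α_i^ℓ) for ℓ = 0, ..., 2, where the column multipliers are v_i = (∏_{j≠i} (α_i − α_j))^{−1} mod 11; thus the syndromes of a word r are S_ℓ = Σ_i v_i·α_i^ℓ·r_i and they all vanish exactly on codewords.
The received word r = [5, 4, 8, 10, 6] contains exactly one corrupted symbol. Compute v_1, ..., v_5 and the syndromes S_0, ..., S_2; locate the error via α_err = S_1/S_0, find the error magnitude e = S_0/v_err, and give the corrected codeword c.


S = (3, 8, 3), error at position 1, error magnitude e = 7, c = [9, 4, 8, 10, 6].

Step 1: column multipliers v_i = (∏_{j≠i}(α_i − α_j))^{−1} mod 11.
  i = 1 (α = 10): (10−6)(10−7)(10−2)(10−1) = 4·3·8·9 = 864 ≡ 6, so v_1 = 6^{−1} = 2 (mod 11).
  i = 2 (α = 6): (6−10)(6−7)(6−2)(6−1) = (−4)·(−1)·4·5 = 80 ≡ 3, so v_2 = 3^{−1} = 4 (mod 11).
  i = 3 (α = 7): (7−10)(7−6)(7−2)(7−1) = (−3)·1·5·6 = −90 ≡ 9, so v_3 = 9^{−1} = 5 (mod 11).
  i = 4 (α = 2): (2−10)(2−6)(2−7)(2−1) = (−8)·(−4)·(−5)·1 = −160 ≡ 5, so v_4 = 5^{−1} = 9 (mod 11).
  i = 5 (α = 1): (1−10)(1−6)(1−7)(1−2) = (−9)·(−5)·(−6)·(−1) = 270 ≡ 6, so v_5 = 6^{−1} = 2 (mod 11).
  v = [2, 4, 5, 9, 2].
Step 2: syndromes of r = [5, 4, 8, 10, 6] (all sums mod 11).
  S_0 = Σ v_i r_i = 2·5 + 4·4 + 5·8 + 9·10 + 2·6 = 168 ≡ 3.
  S_1 = Σ v_i α_i r_i = 2·10·5 + 4·6·4 + 5·7·8 + 9·2·10 + 2·1·6 = 668 ≡ 8.
  α_i^2 mod 11 = [1, 3, 5, 4, 1].
  S_2 = Σ v_i α_i^2 r_i = 2·1·5 + 4·3·4 + 5·5·8 + 9·4·10 + 2·1·6 = 630 ≡ 3.
  S = (3, 8, 3) ≠ 0, so r is not a codeword (an error is present).
Step 3: locate the error. For a single error e at position i, S_ℓ = v_i·e·α_i^ℓ, so α_err = S_1/S_0.
  S_0^{−1} = 3^{−1} = 4 (mod 11), so α_err = 8·4 = 32 ≡ 10 = α_1. Error position i = 1.
  Consistency check: S_2/S_1 = 3·7 = 21 ≡ 10 = α_err ✓ (single-error assumption holds).
Step 4: error magnitude e = S_0/v_1 = S_0·∏_{j≠1}(α_1 − α_j) = 3·6 = 18 ≡ 7 (mod 11).
Step 5: correct position 1: c_1 = r_1 − e = 5 − 7 ≡ 9 (mod 11). Hence c = [9, 4, 8, 10, 6].
  Check: interpolating c through the α_i gives m(x) = 2 + 4·x (degree < 2) with m(α_i) = c_i for every i, so c is indeed a codeword.
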